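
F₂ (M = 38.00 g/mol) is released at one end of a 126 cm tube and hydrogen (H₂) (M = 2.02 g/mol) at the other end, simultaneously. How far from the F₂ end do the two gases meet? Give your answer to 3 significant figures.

23.6 cm

In equal time, each gas travels a distance ∝ its rate ∝ 1/√M, so d_F₂/d_H₂ = √(M_H₂/M_F₂) = √(2.02/38.00) = 0.2306.
With d_F₂ + d_H₂ = 126 cm, d_H₂ = 126/(1 + 0.2306) = 102.4 cm.
d_F₂ = 126 − 102.4 = 23.6 cm.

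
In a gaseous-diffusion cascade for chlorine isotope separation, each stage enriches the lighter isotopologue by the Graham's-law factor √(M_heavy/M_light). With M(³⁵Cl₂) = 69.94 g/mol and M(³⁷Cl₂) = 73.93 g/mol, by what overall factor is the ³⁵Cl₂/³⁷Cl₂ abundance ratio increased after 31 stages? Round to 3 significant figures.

2.36

Overall factor = α^31 with α = √(73.93/69.94), i.e. (73.93/69.94)^(31/2).
= 1.05705^(31/2) = 2.36.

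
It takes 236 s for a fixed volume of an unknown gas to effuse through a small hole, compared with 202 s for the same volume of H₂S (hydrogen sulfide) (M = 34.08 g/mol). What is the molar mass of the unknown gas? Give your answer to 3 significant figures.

By Graham's law, t_X/t_H₂S = √(M_X/M_H₂S).
236/202 = 1.168 = √(M_X/34.08)
M_X = 34.08 × 1.168² = 34.08 × 1.365 = 46.5 g/mol

46.5 g/mol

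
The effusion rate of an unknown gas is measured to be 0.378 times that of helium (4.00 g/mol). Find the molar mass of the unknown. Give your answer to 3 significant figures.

28.0 g/mol

Since effusion rate ∝ 1/√M, rate_X/rate_He = √(M_He/M_X).
0.378 = √(4.00/M_X)
M_X = 4.00 / 0.378² = 4.00 / 0.1429 = 28.0 g/mol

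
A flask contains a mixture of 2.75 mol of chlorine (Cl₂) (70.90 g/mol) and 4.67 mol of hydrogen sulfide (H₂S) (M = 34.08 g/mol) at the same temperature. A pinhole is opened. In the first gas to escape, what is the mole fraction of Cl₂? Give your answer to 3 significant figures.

The effusion rate of species i is ∝ p_i/√M_i ∝ n_i/√M_i.
Mole fraction of Cl₂ in the effusate = (n_Cl₂/√M_Cl₂) / (n_Cl₂/√M_Cl₂ + n_H₂S/√M_H₂S)
= (2.75/√70.90) / (2.75/√70.90 + 4.67/√34.08) = 0.3266/(0.3266 + 0.8000) = 0.290.

0.290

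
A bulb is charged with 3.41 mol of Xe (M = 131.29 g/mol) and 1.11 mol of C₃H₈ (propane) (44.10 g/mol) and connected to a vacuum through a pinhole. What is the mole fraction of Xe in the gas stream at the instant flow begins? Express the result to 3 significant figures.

Rate_i ∝ x_i/√M_i (Graham's law weighted by mole fraction), so the effusate composition follows n_i/√M_i.
Mole fraction of Xe in the effusate = (n_Xe/√M_Xe) / (n_Xe/√M_Xe + n_C₃H₈/√M_C₃H₈)
= (3.41/√131.29) / (3.41/√131.29 + 1.11/√44.10) = 0.2976/(0.2976 + 0.1671) = 0.640.

0.640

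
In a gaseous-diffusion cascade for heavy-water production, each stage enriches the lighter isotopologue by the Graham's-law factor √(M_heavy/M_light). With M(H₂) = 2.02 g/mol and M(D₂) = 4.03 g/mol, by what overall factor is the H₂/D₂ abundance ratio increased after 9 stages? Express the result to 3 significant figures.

22.4

The single-stage factor is √(M_heavy/M_light), so 9 stages give [√(4.03/2.02)]^9 = (4.03/2.02)^(9/2).
= 1.99505^(9/2) = 22.4.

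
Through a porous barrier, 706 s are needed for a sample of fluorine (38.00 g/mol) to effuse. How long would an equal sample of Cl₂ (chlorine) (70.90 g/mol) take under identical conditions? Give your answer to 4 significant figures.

Since effusion rate ∝ 1/√M, t_Cl₂/t_F₂ = √(M_Cl₂/M_F₂) = √(70.90/38.00) = √1.866 = 1.366.
So the time for Cl₂ is 706 × 1.366 = 964.4 s.

964.4 s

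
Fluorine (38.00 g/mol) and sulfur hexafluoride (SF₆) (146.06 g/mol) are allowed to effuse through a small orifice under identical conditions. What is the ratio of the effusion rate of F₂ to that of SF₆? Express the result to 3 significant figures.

1.96

From Graham's law, rate_F₂/rate_SF₆ = √(M_SF₆/M_F₂) = √(146.06/38.00) = √3.844 = 1.96.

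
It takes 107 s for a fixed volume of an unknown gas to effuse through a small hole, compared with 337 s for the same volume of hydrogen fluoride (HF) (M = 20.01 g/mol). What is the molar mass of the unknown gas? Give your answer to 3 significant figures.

2.02 g/mol

By Graham's law, t_X/t_HF = √(M_X/M_HF).
107/337 = 0.3175 = √(M_X/20.01)
M_X = 20.01 × 0.3175² = 20.01 × 0.1008 = 2.02 g/mol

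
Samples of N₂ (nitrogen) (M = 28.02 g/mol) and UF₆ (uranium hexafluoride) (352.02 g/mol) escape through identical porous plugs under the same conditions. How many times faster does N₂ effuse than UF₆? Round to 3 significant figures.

Since effusion rate ∝ 1/√M, rate_N₂/rate_UF₆ = √(M_UF₆/M_N₂) = √(352.02/28.02) = √12.56 = 3.54.

3.54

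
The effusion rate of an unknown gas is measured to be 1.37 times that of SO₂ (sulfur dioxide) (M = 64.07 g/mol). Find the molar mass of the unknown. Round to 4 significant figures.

34.14 g/mol

By Graham's law, rate_X/rate_SO₂ = √(M_SO₂/M_X).
1.37 = √(64.07/M_X)
M_X = 64.07 / 1.37² = 64.07 / 1.877 = 34.14 g/mol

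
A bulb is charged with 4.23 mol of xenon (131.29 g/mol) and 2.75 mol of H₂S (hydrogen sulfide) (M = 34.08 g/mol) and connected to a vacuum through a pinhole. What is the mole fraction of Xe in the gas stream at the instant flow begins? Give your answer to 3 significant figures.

Each component's effusion rate ∝ (its partial pressure)·(1/√M) ∝ n_i/√M_i.
So x_Xe in the escaping gas = (n_Xe/√M_Xe) / Σ(n_i/√M_i)
= (4.23/√131.29) / (4.23/√131.29 + 2.75/√34.08) = 0.3692/(0.3692 + 0.4711) = 0.439.

0.439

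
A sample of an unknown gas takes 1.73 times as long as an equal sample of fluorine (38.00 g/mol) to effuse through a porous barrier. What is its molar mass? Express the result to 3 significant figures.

114 g/mol

Since effusion rate ∝ 1/√M, t_X/t_F₂ = √(M_X/M_F₂).
1.73 = √(M_X/38.00)
M_X = 38.00 × 1.73² = 38.00 × 2.993 = 114 g/mol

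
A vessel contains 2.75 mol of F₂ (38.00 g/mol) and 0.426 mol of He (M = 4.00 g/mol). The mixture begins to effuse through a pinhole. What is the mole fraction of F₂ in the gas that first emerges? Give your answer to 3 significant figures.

0.677

Effusion rate of each component ∝ n_i/√M_i (partial pressure × 1/√M).
Mole fraction of F₂ in the effusate = (n_F₂/√M_F₂) / (n_F₂/√M_F₂ + n_He/√M_He)
= (2.75/√38.00) / (2.75/√38.00 + 0.426/√4.00) = 0.4461/(0.4461 + 0.2130) = 0.677.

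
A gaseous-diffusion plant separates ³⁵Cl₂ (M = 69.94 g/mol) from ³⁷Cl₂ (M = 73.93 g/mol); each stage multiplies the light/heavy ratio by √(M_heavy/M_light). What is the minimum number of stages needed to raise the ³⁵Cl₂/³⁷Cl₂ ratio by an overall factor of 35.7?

129

With α = √(73.93/69.94) per stage, ln α = ½ ln(1.05705) = 0.02774.
Need α^N ≥ 35.7 ⇒ N ≥ ln(35.7) / ln α = 3.575 / 0.02774 = 128.88.
So at least 129 stages are needed.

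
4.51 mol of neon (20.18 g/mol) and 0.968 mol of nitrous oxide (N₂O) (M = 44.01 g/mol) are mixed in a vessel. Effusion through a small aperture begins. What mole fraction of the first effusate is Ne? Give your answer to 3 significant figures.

0.873

Each component's effusion rate ∝ (its partial pressure)·(1/√M) ∝ n_i/√M_i.
x_Ne(eff) = (n_Ne/√M_Ne) / (n_Ne/√M_Ne + n_N₂O/√M_N₂O)
= (4.51/√20.18) / (4.51/√20.18 + 0.968/√44.01) = 1.004/(1.004 + 0.1459) = 0.873.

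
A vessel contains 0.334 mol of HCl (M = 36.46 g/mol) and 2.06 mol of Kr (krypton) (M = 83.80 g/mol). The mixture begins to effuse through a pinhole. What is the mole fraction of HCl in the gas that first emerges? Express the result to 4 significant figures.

0.1973

Rate_i ∝ x_i/√M_i (Graham's law weighted by mole fraction), so the effusate composition follows n_i/√M_i.
So x_HCl in the escaping gas = (n_HCl/√M_HCl) / Σ(n_i/√M_i)
= (0.334/√36.46) / (0.334/√36.46 + 2.06/√83.80) = 0.05531/(0.05531 + 0.2250) = 0.1973.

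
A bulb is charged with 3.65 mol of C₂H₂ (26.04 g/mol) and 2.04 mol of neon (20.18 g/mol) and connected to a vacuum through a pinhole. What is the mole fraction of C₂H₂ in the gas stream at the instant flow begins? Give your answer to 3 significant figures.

0.612

Each component's effusion rate ∝ (its partial pressure)·(1/√M) ∝ n_i/√M_i.
So x_C₂H₂ in the escaping gas = (n_C₂H₂/√M_C₂H₂) / Σ(n_i/√M_i)
= (3.65/√26.04) / (3.65/√26.04 + 2.04/√20.18) = 0.7153/(0.7153 + 0.4541) = 0.612.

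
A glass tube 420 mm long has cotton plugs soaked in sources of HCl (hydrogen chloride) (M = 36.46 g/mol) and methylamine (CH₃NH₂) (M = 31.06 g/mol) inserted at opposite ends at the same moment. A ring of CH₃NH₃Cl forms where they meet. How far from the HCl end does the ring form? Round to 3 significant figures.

Graham's law gives d_HCl/d_CH₃NH₂ = rate_HCl/rate_CH₃NH₂ = √(M_CH₃NH₂/M_HCl) = √(31.06/36.46) = 0.9230.
With d_HCl + d_CH₃NH₂ = 420 mm, d_CH₃NH₂ = 420/(1 + 0.9230) = 218.4 mm.
d_HCl = 420 − 218.4 = 202 mm.

202 mm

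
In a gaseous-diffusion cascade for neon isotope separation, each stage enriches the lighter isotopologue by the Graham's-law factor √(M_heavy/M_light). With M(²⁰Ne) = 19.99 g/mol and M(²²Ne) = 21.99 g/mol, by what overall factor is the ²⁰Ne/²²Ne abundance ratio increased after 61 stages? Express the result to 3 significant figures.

After 61 stages the ratio has grown by (√(21.99/19.99))^61 = (21.99/19.99)^(61/2).
= 1.10005^(61/2) = 18.3.

18.3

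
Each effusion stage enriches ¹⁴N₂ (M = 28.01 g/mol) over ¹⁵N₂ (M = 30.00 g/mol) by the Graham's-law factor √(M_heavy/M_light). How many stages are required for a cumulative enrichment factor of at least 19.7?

87

Per stage α = (30.00/28.01)^(1/2) = 1.07105^0.5, giving ln α = 0.03432.
Need α^N ≥ 19.7 ⇒ N ≥ ln(19.7) / ln α = 2.981 / 0.03432 = 86.85.
Minimum whole number of stages: N = 87.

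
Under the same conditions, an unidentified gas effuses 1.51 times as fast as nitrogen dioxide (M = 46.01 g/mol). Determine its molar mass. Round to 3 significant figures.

From Graham's law, rate_X/rate_NO₂ = √(M_NO₂/M_X).
1.51 = √(46.01/M_X)
M_X = 46.01 / 1.51² = 46.01 / 2.280 = 20.2 g/mol

20.2 g/mol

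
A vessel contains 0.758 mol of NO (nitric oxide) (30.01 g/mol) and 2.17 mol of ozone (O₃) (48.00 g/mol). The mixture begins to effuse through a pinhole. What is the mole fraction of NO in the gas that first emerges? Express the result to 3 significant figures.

Effusion rate of each component ∝ n_i/√M_i (partial pressure × 1/√M).
Mole fraction of NO in the effusate = (n_NO/√M_NO) / (n_NO/√M_NO + n_O₃/√M_O₃)
= (0.758/√30.01) / (0.758/√30.01 + 2.17/√48.00) = 0.1384/(0.1384 + 0.3132) = 0.306.

0.306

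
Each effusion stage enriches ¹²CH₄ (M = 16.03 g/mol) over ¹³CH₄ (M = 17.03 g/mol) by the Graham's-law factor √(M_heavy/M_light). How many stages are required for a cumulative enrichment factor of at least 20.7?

101

With α = √(17.03/16.03) per stage, ln α = ½ ln(1.06238) = 0.03026.
Need α^N ≥ 20.7 ⇒ N ≥ ln(20.7) / ln α = 3.030 / 0.03026 = 100.15.
Rounding up, N = 101 stages.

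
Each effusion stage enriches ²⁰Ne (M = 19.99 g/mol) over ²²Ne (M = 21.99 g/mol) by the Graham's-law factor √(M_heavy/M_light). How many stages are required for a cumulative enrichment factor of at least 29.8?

With α = √(21.99/19.99) per stage, ln α = ½ ln(1.10005) = 0.04768.
Need α^N ≥ 29.8 ⇒ N ≥ ln(29.8) / ln α = 3.395 / 0.04768 = 71.20.
Minimum whole number of stages: N = 72.

72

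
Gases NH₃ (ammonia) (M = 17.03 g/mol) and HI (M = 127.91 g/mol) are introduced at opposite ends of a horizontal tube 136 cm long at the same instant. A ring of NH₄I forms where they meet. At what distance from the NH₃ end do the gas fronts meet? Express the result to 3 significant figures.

99.6 cm

The fronts meet when d_NH₃ + d_HI = L with d_NH₃/d_HI = √(M_HI/M_NH₃) (Graham's law). Here √(M_HI/M_NH₃) = √(127.91/17.03) = 2.741.
With d_NH₃ + d_HI = 136 cm, d_HI = 136/(1 + 2.741) = 36.36 cm.
d_NH₃ = 136 − 36.36 = 99.6 cm.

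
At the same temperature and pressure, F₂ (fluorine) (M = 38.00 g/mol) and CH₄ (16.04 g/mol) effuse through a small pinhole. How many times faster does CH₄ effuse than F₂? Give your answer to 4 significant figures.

Graham's law gives rate_CH₄/rate_F₂ = √(M_F₂/M_CH₄) = √(38.00/16.04) = √2.369 = 1.539.

1.539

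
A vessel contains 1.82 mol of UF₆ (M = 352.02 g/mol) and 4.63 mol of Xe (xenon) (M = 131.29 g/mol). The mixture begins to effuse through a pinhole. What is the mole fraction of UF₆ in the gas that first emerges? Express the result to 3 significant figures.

Effusion rate of each component ∝ n_i/√M_i (partial pressure × 1/√M).
So x_UF₆ in the escaping gas = (n_UF₆/√M_UF₆) / Σ(n_i/√M_i)
= (1.82/√352.02) / (1.82/√352.02 + 4.63/√131.29) = 0.09700/(0.09700 + 0.4041) = 0.194.

0.194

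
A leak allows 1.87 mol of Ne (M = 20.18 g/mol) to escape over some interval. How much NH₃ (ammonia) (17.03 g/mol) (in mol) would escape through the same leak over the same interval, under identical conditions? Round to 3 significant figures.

2.04 mol

By Graham's law, rate_NH₃/rate_Ne = √(M_Ne/M_NH₃) = √(20.18/17.03) = √1.185 = 1.089.
So the amount for NH₃ is 1.87 × 1.089 = 2.04 mol.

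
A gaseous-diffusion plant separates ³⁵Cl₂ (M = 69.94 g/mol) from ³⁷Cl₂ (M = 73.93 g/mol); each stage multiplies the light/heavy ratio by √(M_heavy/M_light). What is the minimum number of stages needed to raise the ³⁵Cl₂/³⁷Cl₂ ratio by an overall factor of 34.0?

With α = √(73.93/69.94) per stage, ln α = ½ ln(1.05705) = 0.02774.
Need α^N ≥ 34.0 ⇒ N ≥ ln(34.0) / ln α = 3.526 / 0.02774 = 127.12.
Minimum whole number of stages: N = 128.

128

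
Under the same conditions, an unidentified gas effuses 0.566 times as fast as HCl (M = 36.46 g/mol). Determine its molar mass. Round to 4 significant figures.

113.8 g/mol

Graham's law gives rate_X/rate_HCl = √(M_HCl/M_X).
0.566 = √(36.46/M_X)
M_X = 36.46 / 0.566² = 36.46 / 0.3204 = 113.8 g/mol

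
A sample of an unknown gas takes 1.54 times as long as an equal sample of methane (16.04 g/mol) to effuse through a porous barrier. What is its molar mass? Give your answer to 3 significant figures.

By Graham's law, t_X/t_CH₄ = √(M_X/M_CH₄).
1.54 = √(M_X/16.04)
M_X = 16.04 × 1.54² = 16.04 × 2.372 = 38.0 g/mol

38.0 g/mol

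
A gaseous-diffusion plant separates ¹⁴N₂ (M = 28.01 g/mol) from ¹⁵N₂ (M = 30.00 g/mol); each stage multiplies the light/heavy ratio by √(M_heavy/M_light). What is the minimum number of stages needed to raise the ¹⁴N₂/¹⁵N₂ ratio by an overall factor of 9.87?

Per stage α = (30.00/28.01)^(1/2) = 1.07105^0.5, giving ln α = 0.03432.
Need α^N ≥ 9.87 ⇒ N ≥ ln(9.87) / ln α = 2.289 / 0.03432 = 66.71.
Rounding up, N = 67 stages.

67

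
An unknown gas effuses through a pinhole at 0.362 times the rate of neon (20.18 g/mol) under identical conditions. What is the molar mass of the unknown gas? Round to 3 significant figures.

Using Graham's law: rate_X/rate_Ne = √(M_Ne/M_X).
0.362 = √(20.18/M_X)
M_X = 20.18 / 0.362² = 20.18 / 0.1310 = 154 g/mol

154 g/mol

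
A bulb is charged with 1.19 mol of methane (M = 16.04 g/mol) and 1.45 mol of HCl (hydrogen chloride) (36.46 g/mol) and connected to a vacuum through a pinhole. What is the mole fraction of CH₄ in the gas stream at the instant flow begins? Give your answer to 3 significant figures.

Effusion rate of each component ∝ n_i/√M_i (partial pressure × 1/√M).
So x_CH₄ in the escaping gas = (n_CH₄/√M_CH₄) / Σ(n_i/√M_i)
= (1.19/√16.04) / (1.19/√16.04 + 1.45/√36.46) = 0.2971/(0.2971 + 0.2401) = 0.553.

0.553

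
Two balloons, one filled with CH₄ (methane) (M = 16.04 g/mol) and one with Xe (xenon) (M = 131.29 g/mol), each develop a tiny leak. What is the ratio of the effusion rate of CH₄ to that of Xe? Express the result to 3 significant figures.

Since effusion rate ∝ 1/√M, rate_CH₄/rate_Xe = √(M_Xe/M_CH₄) = √(131.29/16.04) = √8.185 = 2.86.

2.86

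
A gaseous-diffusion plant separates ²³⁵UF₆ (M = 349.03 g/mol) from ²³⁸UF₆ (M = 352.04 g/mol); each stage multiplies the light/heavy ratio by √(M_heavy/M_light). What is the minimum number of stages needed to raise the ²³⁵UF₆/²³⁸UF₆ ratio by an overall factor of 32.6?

Single-stage factor α = √(352.04/349.03), so ln α = ½ ln(1.00862) = 0.004293.
Need α^N ≥ 32.6 ⇒ N ≥ ln(32.6) / ln α = 3.484 / 0.004293 = 811.54.
Minimum whole number of stages: N = 812.

812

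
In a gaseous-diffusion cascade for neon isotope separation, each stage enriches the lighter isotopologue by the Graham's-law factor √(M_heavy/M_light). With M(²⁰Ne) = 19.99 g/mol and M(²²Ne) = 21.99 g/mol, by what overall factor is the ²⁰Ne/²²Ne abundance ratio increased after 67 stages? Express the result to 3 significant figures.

Overall factor = α^67 with α = √(21.99/19.99), i.e. (21.99/19.99)^(67/2).
= 1.10005^(67/2) = 24.4.

24.4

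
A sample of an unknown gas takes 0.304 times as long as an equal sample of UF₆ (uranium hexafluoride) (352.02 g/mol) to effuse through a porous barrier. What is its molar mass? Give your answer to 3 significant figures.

32.5 g/mol

Using Graham's law: t_X/t_UF₆ = √(M_X/M_UF₆).
0.304 = √(M_X/352.02)
M_X = 352.02 × 0.304² = 352.02 × 0.09242 = 32.5 g/mol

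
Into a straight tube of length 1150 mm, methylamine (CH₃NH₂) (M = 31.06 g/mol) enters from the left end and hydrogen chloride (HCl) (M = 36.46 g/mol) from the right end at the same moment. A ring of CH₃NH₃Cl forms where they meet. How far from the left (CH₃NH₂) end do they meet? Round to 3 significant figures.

598 mm

Graham's law gives d_CH₃NH₂/d_HCl = rate_CH₃NH₂/rate_HCl = √(M_HCl/M_CH₃NH₂) = √(36.46/31.06) = 1.083.
With d_CH₃NH₂ + d_HCl = 1150 mm, d_HCl = 1150/(1 + 1.083) = 552.0 mm.
d_CH₃NH₂ = 1150 − 552.0 = 598 mm.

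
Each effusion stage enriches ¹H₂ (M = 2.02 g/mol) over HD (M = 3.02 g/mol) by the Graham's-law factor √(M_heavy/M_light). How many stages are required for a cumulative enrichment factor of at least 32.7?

18

Single-stage factor α = √(3.02/2.02), so ln α = ½ ln(1.49505) = 0.2011.
Need α^N ≥ 32.7 ⇒ N ≥ ln(32.7) / ln α = 3.487 / 0.2011 = 17.34.
Minimum whole number of stages: N = 18.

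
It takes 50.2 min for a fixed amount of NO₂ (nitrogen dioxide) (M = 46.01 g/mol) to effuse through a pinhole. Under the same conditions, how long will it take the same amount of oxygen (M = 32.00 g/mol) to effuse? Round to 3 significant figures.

Graham's law gives t_O₂/t_NO₂ = √(M_O₂/M_NO₂) = √(32.00/46.01) = √0.6955 = 0.8340.
So the time for O₂ is 50.2 × 0.8340 = 41.9 min.

41.9 min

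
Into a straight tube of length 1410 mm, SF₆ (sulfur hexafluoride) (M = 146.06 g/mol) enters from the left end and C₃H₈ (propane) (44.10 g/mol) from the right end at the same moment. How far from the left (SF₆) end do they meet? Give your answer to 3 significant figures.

In equal time, each gas travels a distance ∝ its rate ∝ 1/√M, so d_SF₆/d_C₃H₈ = √(M_C₃H₈/M_SF₆) = √(44.10/146.06) = 0.5495.
With d_SF₆ + d_C₃H₈ = 1410 mm, d_C₃H₈ = 1410/(1 + 0.5495) = 910.0 mm.
d_SF₆ = 1410 − 910.0 = 500 mm.

500 mm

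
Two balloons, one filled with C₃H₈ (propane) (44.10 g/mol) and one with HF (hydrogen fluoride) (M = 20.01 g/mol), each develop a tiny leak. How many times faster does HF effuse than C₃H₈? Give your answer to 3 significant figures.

1.48

From Graham's law, rate_HF/rate_C₃H₈ = √(M_C₃H₈/M_HF) = √(44.10/20.01) = √2.204 = 1.48.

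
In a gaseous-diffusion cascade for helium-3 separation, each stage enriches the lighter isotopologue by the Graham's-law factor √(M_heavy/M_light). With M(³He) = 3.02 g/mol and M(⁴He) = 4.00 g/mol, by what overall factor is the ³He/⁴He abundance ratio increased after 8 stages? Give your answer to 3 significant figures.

3.08

After 8 stages the ratio has grown by (√(4.00/3.02))^8 = (4.00/3.02)^(8/2).
= 1.32450^4 = 3.08.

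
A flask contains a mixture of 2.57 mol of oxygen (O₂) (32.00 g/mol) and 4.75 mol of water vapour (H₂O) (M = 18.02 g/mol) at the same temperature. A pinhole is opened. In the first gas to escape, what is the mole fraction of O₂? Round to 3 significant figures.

0.289

The effusion rate of species i is ∝ p_i/√M_i ∝ n_i/√M_i.
Mole fraction of O₂ in the effusate = (n_O₂/√M_O₂) / (n_O₂/√M_O₂ + n_H₂O/√M_H₂O)
= (2.57/√32.00) / (2.57/√32.00 + 4.75/√18.02) = 0.4543/(0.4543 + 1.119) = 0.289.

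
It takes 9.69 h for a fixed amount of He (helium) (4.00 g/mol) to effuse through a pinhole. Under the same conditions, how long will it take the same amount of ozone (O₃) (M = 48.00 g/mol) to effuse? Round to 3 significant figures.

33.6 h

From Graham's law, t_O₃/t_He = √(M_O₃/M_He) = √(48.00/4.00) = √12.00 = 3.464.
So the time for O₃ is 9.69 × 3.464 = 33.6 h.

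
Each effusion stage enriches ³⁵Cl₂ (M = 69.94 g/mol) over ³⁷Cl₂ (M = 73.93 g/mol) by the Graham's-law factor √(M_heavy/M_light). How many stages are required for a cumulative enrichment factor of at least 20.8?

110

Single-stage factor α = √(73.93/69.94), so ln α = ½ ln(1.05705) = 0.02774.
Need α^N ≥ 20.8 ⇒ N ≥ ln(20.8) / ln α = 3.035 / 0.02774 = 109.41.
Minimum whole number of stages: N = 110.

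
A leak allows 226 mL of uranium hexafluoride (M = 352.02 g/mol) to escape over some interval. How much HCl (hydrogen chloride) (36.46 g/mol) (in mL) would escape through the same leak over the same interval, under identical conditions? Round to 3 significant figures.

Graham's law gives rate_HCl/rate_UF₆ = √(M_UF₆/M_HCl) = √(352.02/36.46) = √9.655 = 3.107.
So the volume for HCl is 226 × 3.107 = 702 mL.

702 mL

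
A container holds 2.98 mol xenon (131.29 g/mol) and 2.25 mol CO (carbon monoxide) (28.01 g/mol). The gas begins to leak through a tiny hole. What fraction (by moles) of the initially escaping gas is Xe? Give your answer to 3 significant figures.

Each component's effusion rate ∝ (its partial pressure)·(1/√M) ∝ n_i/√M_i.
x_Xe(eff) = (n_Xe/√M_Xe) / (n_Xe/√M_Xe + n_CO/√M_CO)
= (2.98/√131.29) / (2.98/√131.29 + 2.25/√28.01) = 0.2601/(0.2601 + 0.4251) = 0.380.

0.380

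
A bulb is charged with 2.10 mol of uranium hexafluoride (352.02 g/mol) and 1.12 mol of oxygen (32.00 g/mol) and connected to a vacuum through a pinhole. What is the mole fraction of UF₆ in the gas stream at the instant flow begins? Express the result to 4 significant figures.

0.3612

Rate_i ∝ x_i/√M_i (Graham's law weighted by mole fraction), so the effusate composition follows n_i/√M_i.
x_UF₆(eff) = (n_UF₆/√M_UF₆) / (n_UF₆/√M_UF₆ + n_O₂/√M_O₂)
= (2.10/√352.02) / (2.10/√352.02 + 1.12/√32.00) = 0.1119/(0.1119 + 0.1980) = 0.3612.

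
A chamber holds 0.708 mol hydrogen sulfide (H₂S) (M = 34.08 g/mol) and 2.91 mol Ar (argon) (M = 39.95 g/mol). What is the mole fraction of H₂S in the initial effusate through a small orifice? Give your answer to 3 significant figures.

Each component's effusion rate ∝ (its partial pressure)·(1/√M) ∝ n_i/√M_i.
Mole fraction of H₂S in the effusate = (n_H₂S/√M_H₂S) / (n_H₂S/√M_H₂S + n_Ar/√M_Ar)
= (0.708/√34.08) / (0.708/√34.08 + 2.91/√39.95) = 0.1213/(0.1213 + 0.4604) = 0.208.

0.208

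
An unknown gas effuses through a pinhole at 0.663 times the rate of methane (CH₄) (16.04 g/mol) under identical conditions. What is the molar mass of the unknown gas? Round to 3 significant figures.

From Graham's law, rate_X/rate_CH₄ = √(M_CH₄/M_X).
0.663 = √(16.04/M_X)
M_X = 16.04 / 0.663² = 16.04 / 0.4396 = 36.5 g/mol

36.5 g/mol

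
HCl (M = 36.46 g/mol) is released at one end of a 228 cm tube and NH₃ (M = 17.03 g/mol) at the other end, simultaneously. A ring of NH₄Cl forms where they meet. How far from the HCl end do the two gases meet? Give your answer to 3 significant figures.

Graham's law gives d_HCl/d_NH₃ = rate_HCl/rate_NH₃ = √(M_NH₃/M_HCl) = √(17.03/36.46) = 0.6834.
With d_HCl + d_NH₃ = 228 cm, d_NH₃ = 228/(1 + 0.6834) = 135.4 cm.
d_HCl = 228 − 135.4 = 92.6 cm.

92.6 cm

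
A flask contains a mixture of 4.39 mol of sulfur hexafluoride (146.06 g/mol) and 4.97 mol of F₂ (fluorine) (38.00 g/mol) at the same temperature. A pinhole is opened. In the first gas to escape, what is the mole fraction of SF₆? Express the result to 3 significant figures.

0.311

Rate_i ∝ x_i/√M_i (Graham's law weighted by mole fraction), so the effusate composition follows n_i/√M_i.
So x_SF₆ in the escaping gas = (n_SF₆/√M_SF₆) / Σ(n_i/√M_i)
= (4.39/√146.06) / (4.39/√146.06 + 4.97/√38.00) = 0.3632/(0.3632 + 0.8062) = 0.311.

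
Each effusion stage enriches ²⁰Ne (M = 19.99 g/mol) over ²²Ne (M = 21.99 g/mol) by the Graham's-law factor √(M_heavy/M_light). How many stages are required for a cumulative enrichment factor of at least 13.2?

55

With α = √(21.99/19.99) per stage, ln α = ½ ln(1.10005) = 0.04768.
Need α^N ≥ 13.2 ⇒ N ≥ ln(13.2) / ln α = 2.580 / 0.04768 = 54.12.
So at least 55 stages are needed.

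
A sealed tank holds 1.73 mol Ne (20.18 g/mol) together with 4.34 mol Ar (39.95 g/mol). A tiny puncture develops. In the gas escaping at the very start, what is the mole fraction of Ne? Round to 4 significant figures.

0.3593

Rate_i ∝ x_i/√M_i (Graham's law weighted by mole fraction), so the effusate composition follows n_i/√M_i.
x_Ne(eff) = (n_Ne/√M_Ne) / (n_Ne/√M_Ne + n_Ar/√M_Ar)
= (1.73/√20.18) / (1.73/√20.18 + 4.34/√39.95) = 0.3851/(0.3851 + 0.6866) = 0.3593.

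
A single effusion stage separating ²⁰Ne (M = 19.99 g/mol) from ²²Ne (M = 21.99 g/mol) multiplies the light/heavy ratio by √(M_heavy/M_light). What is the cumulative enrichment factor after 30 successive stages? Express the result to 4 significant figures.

4.180

Overall factor = α^30 with α = √(21.99/19.99), i.e. (21.99/19.99)^(30/2).
= 1.10005^15 = 4.180.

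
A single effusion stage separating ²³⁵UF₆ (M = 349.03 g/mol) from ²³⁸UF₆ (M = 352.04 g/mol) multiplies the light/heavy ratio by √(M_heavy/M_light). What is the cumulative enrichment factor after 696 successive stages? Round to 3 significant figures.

Overall factor = α^696 with α = √(352.04/349.03), i.e. (352.04/349.03)^(696/2).
= 1.00862^348 = 19.9.

19.9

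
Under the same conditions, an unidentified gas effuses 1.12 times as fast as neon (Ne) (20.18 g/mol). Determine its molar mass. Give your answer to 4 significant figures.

By Graham's law, rate_X/rate_Ne = √(M_Ne/M_X).
1.12 = √(20.18/M_X)
M_X = 20.18 / 1.12² = 20.18 / 1.254 = 16.09 g/mol

16.09 g/mol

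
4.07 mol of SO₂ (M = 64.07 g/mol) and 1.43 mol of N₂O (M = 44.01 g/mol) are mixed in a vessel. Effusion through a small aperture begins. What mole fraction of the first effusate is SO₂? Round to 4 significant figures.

0.7023

Each component's effusion rate ∝ (its partial pressure)·(1/√M) ∝ n_i/√M_i.
So x_SO₂ in the escaping gas = (n_SO₂/√M_SO₂) / Σ(n_i/√M_i)
= (4.07/√64.07) / (4.07/√64.07 + 1.43/√44.01) = 0.5085/(0.5085 + 0.2156) = 0.7023.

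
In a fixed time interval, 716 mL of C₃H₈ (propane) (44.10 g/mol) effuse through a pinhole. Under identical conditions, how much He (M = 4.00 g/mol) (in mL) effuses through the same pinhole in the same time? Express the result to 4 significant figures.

2377 mL

By Graham's law, rate_He/rate_C₃H₈ = √(M_C₃H₈/M_He) = √(44.10/4.00) = √11.03 = 3.320.
So the volume for He is 716 × 3.320 = 2377 mL.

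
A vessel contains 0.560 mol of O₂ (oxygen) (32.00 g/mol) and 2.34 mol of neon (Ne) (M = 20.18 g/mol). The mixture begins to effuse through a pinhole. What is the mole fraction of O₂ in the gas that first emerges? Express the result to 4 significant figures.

0.1597

Effusion rate of each component ∝ n_i/√M_i (partial pressure × 1/√M).
x_O₂(eff) = (n_O₂/√M_O₂) / (n_O₂/√M_O₂ + n_Ne/√M_Ne)
= (0.560/√32.00) / (0.560/√32.00 + 2.34/√20.18) = 0.09899/(0.09899 + 0.5209) = 0.1597.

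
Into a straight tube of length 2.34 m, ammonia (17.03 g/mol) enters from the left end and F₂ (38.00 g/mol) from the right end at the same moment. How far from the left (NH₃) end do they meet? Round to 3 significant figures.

In equal time, each gas travels a distance ∝ its rate ∝ 1/√M, so d_NH₃/d_F₂ = √(M_F₂/M_NH₃) = √(38.00/17.03) = 1.494.
With d_NH₃ + d_F₂ = 2.34 m, d_F₂ = 2.34/(1 + 1.494) = 0.9383 m.
d_NH₃ = 2.34 − 0.9383 = 1.40 m.

1.40 m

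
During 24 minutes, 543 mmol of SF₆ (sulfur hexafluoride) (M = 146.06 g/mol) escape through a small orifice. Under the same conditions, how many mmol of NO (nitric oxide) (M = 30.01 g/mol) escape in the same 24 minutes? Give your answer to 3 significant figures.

By Graham's law, rate_NO/rate_SF₆ = √(M_SF₆/M_NO) = √(146.06/30.01) = √4.867 = 2.206.
So the amount for NO is 543 × 2.206 = 1200 mmol.

1200 mmol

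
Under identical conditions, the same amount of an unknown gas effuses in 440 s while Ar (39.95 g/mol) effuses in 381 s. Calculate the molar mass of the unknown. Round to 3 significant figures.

53.3 g/mol

Graham's law gives t_X/t_Ar = √(M_X/M_Ar).
440/381 = 1.155 = √(M_X/39.95)
M_X = 39.95 × 1.155² = 39.95 × 1.334 = 53.3 g/mol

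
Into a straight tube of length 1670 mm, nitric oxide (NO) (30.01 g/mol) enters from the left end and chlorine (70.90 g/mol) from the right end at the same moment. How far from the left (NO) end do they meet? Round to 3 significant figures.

1010 mm

In equal time, each gas travels a distance ∝ its rate ∝ 1/√M, so d_NO/d_Cl₂ = √(M_Cl₂/M_NO) = √(70.90/30.01) = 1.537.
With d_NO + d_Cl₂ = 1670 mm, d_Cl₂ = 1670/(1 + 1.537) = 658.2 mm.
d_NO = 1670 − 658.2 = 1010 mm.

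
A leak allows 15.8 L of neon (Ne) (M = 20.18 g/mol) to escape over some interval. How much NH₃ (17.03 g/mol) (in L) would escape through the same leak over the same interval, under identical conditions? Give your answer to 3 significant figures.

Since effusion rate ∝ 1/√M, rate_NH₃/rate_Ne = √(M_Ne/M_NH₃) = √(20.18/17.03) = √1.185 = 1.089.
So the volume for NH₃ is 15.8 × 1.089 = 17.2 L.

17.2 L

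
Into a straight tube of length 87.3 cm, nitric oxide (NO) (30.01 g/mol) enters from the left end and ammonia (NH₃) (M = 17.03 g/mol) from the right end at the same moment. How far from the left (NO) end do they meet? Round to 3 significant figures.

37.5 cm

Distances travelled in equal time are proportional to diffusion rates, so d_NO/d_NH₃ = √(M_NH₃/M_NO) = √(17.03/30.01) = 0.7533.
With d_NO + d_NH₃ = 87.3 cm, d_NH₃ = 87.3/(1 + 0.7533) = 49.79 cm.
d_NO = 87.3 − 49.79 = 37.5 cm.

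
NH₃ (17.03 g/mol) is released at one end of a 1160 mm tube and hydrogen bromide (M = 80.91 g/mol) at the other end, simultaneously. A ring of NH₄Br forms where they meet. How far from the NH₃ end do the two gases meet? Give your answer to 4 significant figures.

795.2 mm

In equal time, each gas travels a distance ∝ its rate ∝ 1/√M, so d_NH₃/d_HBr = √(M_HBr/M_NH₃) = √(80.91/17.03) = 2.180.
With d_NH₃ + d_HBr = 1160 mm, d_HBr = 1160/(1 + 2.180) = 364.8 mm.
d_NH₃ = 1160 − 364.8 = 795.2 mm.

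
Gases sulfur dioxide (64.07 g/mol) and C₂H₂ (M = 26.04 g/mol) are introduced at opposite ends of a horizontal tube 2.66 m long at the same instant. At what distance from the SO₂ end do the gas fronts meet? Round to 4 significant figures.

1.036 m

In equal time, each gas travels a distance ∝ its rate ∝ 1/√M, so d_SO₂/d_C₂H₂ = √(M_C₂H₂/M_SO₂) = √(26.04/64.07) = 0.6375.
With d_SO₂ + d_C₂H₂ = 2.66 m, d_C₂H₂ = 2.66/(1 + 0.6375) = 1.624 m.
d_SO₂ = 2.66 − 1.624 = 1.036 m.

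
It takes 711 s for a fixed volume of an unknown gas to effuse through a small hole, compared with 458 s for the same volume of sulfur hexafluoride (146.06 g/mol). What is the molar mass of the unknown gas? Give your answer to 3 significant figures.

352 g/mol

By Graham's law, t_X/t_SF₆ = √(M_X/M_SF₆).
711/458 = 1.552 = √(M_X/146.06)
M_X = 146.06 × 1.552² = 146.06 × 2.410 = 352 g/mol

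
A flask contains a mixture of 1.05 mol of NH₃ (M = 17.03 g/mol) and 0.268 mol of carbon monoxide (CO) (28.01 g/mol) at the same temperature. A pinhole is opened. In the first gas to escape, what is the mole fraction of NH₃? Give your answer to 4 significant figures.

Each component's effusion rate ∝ (its partial pressure)·(1/√M) ∝ n_i/√M_i.
Mole fraction of NH₃ in the effusate = (n_NH₃/√M_NH₃) / (n_NH₃/√M_NH₃ + n_CO/√M_CO)
= (1.05/√17.03) / (1.05/√17.03 + 0.268/√28.01) = 0.2544/(0.2544 + 0.05064) = 0.8340.

0.8340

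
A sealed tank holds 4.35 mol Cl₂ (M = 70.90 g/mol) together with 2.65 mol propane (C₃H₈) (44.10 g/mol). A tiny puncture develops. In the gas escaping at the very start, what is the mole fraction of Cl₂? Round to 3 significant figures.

Effusion rate of each component ∝ n_i/√M_i (partial pressure × 1/√M).
Mole fraction of Cl₂ in the effusate = (n_Cl₂/√M_Cl₂) / (n_Cl₂/√M_Cl₂ + n_C₃H₈/√M_C₃H₈)
= (4.35/√70.90) / (4.35/√70.90 + 2.65/√44.10) = 0.5166/(0.5166 + 0.3990) = 0.564.

0.564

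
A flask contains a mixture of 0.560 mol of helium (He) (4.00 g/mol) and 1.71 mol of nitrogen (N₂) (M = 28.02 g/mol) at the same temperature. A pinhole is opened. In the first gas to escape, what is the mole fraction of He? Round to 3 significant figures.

The effusion rate of species i is ∝ p_i/√M_i ∝ n_i/√M_i.
So x_He in the escaping gas = (n_He/√M_He) / Σ(n_i/√M_i)
= (0.560/√4.00) / (0.560/√4.00 + 1.71/√28.02) = 0.2800/(0.2800 + 0.3230) = 0.464.

0.464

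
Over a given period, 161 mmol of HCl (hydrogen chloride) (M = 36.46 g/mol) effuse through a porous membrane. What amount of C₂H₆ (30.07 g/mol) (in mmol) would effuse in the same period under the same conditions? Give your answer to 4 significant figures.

Using Graham's law: rate_C₂H₆/rate_HCl = √(M_HCl/M_C₂H₆) = √(36.46/30.07) = √1.213 = 1.101.
So the amount for C₂H₆ is 161 × 1.101 = 177.3 mmol.

177.3 mmol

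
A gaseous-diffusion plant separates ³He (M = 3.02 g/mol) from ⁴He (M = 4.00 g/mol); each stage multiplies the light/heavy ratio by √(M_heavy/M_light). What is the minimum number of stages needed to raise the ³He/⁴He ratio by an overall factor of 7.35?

Single-stage factor α = √(4.00/3.02), so ln α = ½ ln(1.32450) = 0.1405.
Need α^N ≥ 7.35 ⇒ N ≥ ln(7.35) / ln α = 1.995 / 0.1405 = 14.20.
Minimum whole number of stages: N = 15.

15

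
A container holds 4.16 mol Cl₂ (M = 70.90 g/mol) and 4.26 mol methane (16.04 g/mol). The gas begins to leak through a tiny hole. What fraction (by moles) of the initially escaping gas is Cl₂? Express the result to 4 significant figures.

0.3172

Rate_i ∝ x_i/√M_i (Graham's law weighted by mole fraction), so the effusate composition follows n_i/√M_i.
Mole fraction of Cl₂ in the effusate = (n_Cl₂/√M_Cl₂) / (n_Cl₂/√M_Cl₂ + n_CH₄/√M_CH₄)
= (4.16/√70.90) / (4.16/√70.90 + 4.26/√16.04) = 0.4940/(0.4940 + 1.064) = 0.3172.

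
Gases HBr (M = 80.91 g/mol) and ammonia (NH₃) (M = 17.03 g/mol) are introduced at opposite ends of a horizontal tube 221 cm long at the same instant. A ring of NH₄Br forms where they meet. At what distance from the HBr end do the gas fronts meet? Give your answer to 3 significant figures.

The fronts meet when d_HBr + d_NH₃ = L with d_HBr/d_NH₃ = √(M_NH₃/M_HBr) (Graham's law). Here √(M_NH₃/M_HBr) = √(17.03/80.91) = 0.4588.
With d_HBr + d_NH₃ = 221 cm, d_NH₃ = 221/(1 + 0.4588) = 151.5 cm.
d_HBr = 221 − 151.5 = 69.5 cm.

69.5 cm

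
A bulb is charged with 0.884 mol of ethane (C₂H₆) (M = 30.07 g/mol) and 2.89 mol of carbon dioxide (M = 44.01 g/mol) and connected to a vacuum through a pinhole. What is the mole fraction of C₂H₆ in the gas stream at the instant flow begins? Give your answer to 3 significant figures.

Each component's effusion rate ∝ (its partial pressure)·(1/√M) ∝ n_i/√M_i.
So x_C₂H₆ in the escaping gas = (n_C₂H₆/√M_C₂H₆) / Σ(n_i/√M_i)
= (0.884/√30.07) / (0.884/√30.07 + 2.89/√44.01) = 0.1612/(0.1612 + 0.4356) = 0.270.

0.270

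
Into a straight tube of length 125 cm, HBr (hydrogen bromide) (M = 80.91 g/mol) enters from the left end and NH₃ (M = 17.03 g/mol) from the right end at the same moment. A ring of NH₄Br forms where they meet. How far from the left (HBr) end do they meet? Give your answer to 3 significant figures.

39.3 cm

The fronts meet when d_HBr + d_NH₃ = L with d_HBr/d_NH₃ = √(M_NH₃/M_HBr) (Graham's law). Here √(M_NH₃/M_HBr) = √(17.03/80.91) = 0.4588.
With d_HBr + d_NH₃ = 125 cm, d_NH₃ = 125/(1 + 0.4588) = 85.69 cm.
d_HBr = 125 − 85.69 = 39.3 cm.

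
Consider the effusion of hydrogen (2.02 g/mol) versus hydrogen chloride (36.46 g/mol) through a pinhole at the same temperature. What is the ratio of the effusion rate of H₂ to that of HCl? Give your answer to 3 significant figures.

4.25

Graham's law gives rate_H₂/rate_HCl = √(M_HCl/M_H₂) = √(36.46/2.02) = √18.05 = 4.25.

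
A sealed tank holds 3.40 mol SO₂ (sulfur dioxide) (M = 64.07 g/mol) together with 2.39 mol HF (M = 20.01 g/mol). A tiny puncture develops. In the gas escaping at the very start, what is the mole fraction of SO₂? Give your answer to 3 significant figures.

0.443

Rate_i ∝ x_i/√M_i (Graham's law weighted by mole fraction), so the effusate composition follows n_i/√M_i.
So x_SO₂ in the escaping gas = (n_SO₂/√M_SO₂) / Σ(n_i/√M_i)
= (3.40/√64.07) / (3.40/√64.07 + 2.39/√20.01) = 0.4248/(0.4248 + 0.5343) = 0.443.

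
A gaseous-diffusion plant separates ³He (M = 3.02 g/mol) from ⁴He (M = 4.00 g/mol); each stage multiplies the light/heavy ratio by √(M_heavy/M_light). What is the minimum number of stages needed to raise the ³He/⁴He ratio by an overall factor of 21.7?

With α = √(4.00/3.02) per stage, ln α = ½ ln(1.32450) = 0.1405.
Need α^N ≥ 21.7 ⇒ N ≥ ln(21.7) / ln α = 3.077 / 0.1405 = 21.90.
Minimum whole number of stages: N = 22.

22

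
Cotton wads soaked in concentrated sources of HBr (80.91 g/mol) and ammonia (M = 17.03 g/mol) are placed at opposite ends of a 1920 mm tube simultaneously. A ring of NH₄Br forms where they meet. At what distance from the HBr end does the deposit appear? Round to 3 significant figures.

Distances travelled in equal time are proportional to diffusion rates, so d_HBr/d_NH₃ = √(M_NH₃/M_HBr) = √(17.03/80.91) = 0.4588.
With d_HBr + d_NH₃ = 1920 mm, d_NH₃ = 1920/(1 + 0.4588) = 1316 mm.
d_HBr = 1920 − 1316 = 604 mm.

604 mm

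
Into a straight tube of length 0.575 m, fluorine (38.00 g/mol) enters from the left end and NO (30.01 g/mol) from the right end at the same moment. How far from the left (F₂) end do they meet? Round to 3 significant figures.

Graham's law gives d_F₂/d_NO = rate_F₂/rate_NO = √(M_NO/M_F₂) = √(30.01/38.00) = 0.8887.
With d_F₂ + d_NO = 0.575 m, d_NO = 0.575/(1 + 0.8887) = 0.3044 m.
d_F₂ = 0.575 − 0.3044 = 0.271 m.

0.271 m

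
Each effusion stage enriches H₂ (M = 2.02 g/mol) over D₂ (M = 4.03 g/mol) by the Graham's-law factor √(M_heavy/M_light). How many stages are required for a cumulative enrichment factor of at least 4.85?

5

Single-stage factor α = √(4.03/2.02), so ln α = ½ ln(1.99505) = 0.3453.
Need α^N ≥ 4.85 ⇒ N ≥ ln(4.85) / ln α = 1.579 / 0.3453 = 4.57.
Minimum whole number of stages: N = 5.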